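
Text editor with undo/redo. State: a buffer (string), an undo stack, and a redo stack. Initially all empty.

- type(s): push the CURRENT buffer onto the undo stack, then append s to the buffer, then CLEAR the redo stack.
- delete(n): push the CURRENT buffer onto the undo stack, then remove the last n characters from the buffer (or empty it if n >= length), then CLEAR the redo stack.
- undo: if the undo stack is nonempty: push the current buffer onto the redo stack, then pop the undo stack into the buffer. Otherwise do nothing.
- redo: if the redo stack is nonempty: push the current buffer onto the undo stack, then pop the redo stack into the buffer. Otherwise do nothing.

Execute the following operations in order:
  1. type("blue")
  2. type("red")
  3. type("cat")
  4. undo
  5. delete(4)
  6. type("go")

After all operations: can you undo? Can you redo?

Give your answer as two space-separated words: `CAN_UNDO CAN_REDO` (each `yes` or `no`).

Answer: yes no

Derivation:
After op 1 (type): buf='blue' undo_depth=1 redo_depth=0
After op 2 (type): buf='bluered' undo_depth=2 redo_depth=0
After op 3 (type): buf='blueredcat' undo_depth=3 redo_depth=0
After op 4 (undo): buf='bluered' undo_depth=2 redo_depth=1
After op 5 (delete): buf='blu' undo_depth=3 redo_depth=0
After op 6 (type): buf='blugo' undo_depth=4 redo_depth=0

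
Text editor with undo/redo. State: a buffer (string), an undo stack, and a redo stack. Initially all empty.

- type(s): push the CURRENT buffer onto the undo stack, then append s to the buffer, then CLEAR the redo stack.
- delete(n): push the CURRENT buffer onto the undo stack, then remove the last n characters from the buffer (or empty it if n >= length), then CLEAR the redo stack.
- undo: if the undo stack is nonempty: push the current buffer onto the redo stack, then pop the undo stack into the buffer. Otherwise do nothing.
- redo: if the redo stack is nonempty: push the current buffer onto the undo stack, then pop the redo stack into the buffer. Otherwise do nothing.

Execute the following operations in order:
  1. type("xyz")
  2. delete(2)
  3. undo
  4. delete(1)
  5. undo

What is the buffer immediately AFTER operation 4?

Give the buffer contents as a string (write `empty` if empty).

Answer: xy

Derivation:
After op 1 (type): buf='xyz' undo_depth=1 redo_depth=0
After op 2 (delete): buf='x' undo_depth=2 redo_depth=0
After op 3 (undo): buf='xyz' undo_depth=1 redo_depth=1
After op 4 (delete): buf='xy' undo_depth=2 redo_depth=0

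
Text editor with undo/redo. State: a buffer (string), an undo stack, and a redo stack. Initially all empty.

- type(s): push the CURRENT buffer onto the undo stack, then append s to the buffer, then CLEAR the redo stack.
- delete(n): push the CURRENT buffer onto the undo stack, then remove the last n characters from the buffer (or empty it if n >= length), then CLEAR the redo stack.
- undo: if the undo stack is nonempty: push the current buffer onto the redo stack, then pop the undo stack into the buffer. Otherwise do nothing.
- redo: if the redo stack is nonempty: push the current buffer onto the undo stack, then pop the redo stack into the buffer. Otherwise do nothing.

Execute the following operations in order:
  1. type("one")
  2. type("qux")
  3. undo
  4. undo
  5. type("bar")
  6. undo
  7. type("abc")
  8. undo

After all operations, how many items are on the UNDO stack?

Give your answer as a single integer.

After op 1 (type): buf='one' undo_depth=1 redo_depth=0
After op 2 (type): buf='onequx' undo_depth=2 redo_depth=0
After op 3 (undo): buf='one' undo_depth=1 redo_depth=1
After op 4 (undo): buf='(empty)' undo_depth=0 redo_depth=2
After op 5 (type): buf='bar' undo_depth=1 redo_depth=0
After op 6 (undo): buf='(empty)' undo_depth=0 redo_depth=1
After op 7 (type): buf='abc' undo_depth=1 redo_depth=0
After op 8 (undo): buf='(empty)' undo_depth=0 redo_depth=1

Answer: 0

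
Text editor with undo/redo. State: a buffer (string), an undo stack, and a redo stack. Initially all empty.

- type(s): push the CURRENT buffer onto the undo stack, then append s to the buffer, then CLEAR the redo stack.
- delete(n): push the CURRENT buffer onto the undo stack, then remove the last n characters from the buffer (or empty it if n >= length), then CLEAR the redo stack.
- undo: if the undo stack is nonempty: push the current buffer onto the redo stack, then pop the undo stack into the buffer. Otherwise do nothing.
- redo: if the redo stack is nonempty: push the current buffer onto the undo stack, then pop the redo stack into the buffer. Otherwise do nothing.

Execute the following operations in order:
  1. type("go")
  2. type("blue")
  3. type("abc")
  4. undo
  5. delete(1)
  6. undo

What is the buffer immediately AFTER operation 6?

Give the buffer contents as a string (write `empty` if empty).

After op 1 (type): buf='go' undo_depth=1 redo_depth=0
After op 2 (type): buf='goblue' undo_depth=2 redo_depth=0
After op 3 (type): buf='goblueabc' undo_depth=3 redo_depth=0
After op 4 (undo): buf='goblue' undo_depth=2 redo_depth=1
After op 5 (delete): buf='goblu' undo_depth=3 redo_depth=0
After op 6 (undo): buf='goblue' undo_depth=2 redo_depth=1

Answer: goblue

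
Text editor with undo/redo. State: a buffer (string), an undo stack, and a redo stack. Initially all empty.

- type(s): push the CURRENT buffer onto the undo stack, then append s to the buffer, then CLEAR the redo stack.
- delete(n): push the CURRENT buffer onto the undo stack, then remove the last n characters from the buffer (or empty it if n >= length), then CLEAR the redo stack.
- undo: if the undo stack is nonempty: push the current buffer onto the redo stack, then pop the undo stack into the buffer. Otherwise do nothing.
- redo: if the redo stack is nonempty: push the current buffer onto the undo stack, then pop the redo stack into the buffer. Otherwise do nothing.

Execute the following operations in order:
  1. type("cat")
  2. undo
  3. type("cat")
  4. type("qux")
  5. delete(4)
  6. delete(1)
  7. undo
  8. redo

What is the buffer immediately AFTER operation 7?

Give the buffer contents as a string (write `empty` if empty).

Answer: ca

Derivation:
After op 1 (type): buf='cat' undo_depth=1 redo_depth=0
After op 2 (undo): buf='(empty)' undo_depth=0 redo_depth=1
After op 3 (type): buf='cat' undo_depth=1 redo_depth=0
After op 4 (type): buf='catqux' undo_depth=2 redo_depth=0
After op 5 (delete): buf='ca' undo_depth=3 redo_depth=0
After op 6 (delete): buf='c' undo_depth=4 redo_depth=0
After op 7 (undo): buf='ca' undo_depth=3 redo_depth=1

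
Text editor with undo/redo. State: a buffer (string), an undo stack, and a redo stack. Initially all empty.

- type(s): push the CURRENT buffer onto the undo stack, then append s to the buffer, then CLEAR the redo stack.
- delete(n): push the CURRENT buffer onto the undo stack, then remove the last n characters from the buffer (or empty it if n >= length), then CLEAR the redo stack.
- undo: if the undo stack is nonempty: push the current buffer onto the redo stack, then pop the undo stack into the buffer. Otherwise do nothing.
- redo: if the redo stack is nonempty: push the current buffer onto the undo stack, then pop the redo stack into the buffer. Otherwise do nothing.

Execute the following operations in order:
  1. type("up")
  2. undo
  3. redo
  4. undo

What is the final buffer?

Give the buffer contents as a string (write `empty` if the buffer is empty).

Answer: empty

Derivation:
After op 1 (type): buf='up' undo_depth=1 redo_depth=0
After op 2 (undo): buf='(empty)' undo_depth=0 redo_depth=1
After op 3 (redo): buf='up' undo_depth=1 redo_depth=0
After op 4 (undo): buf='(empty)' undo_depth=0 redo_depth=1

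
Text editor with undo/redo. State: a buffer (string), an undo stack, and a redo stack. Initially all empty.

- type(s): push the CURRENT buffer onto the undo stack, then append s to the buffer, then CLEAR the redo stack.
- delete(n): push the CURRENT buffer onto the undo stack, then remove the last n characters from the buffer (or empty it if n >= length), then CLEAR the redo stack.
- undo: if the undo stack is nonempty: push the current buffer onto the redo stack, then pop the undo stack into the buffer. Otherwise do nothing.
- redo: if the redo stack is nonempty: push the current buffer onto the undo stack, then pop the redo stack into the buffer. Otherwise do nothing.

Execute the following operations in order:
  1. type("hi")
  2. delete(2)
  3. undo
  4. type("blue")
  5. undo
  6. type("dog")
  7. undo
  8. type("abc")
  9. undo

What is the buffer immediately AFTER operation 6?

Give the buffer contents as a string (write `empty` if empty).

Answer: hidog

Derivation:
After op 1 (type): buf='hi' undo_depth=1 redo_depth=0
After op 2 (delete): buf='(empty)' undo_depth=2 redo_depth=0
After op 3 (undo): buf='hi' undo_depth=1 redo_depth=1
After op 4 (type): buf='hiblue' undo_depth=2 redo_depth=0
After op 5 (undo): buf='hi' undo_depth=1 redo_depth=1
After op 6 (type): buf='hidog' undo_depth=2 redo_depth=0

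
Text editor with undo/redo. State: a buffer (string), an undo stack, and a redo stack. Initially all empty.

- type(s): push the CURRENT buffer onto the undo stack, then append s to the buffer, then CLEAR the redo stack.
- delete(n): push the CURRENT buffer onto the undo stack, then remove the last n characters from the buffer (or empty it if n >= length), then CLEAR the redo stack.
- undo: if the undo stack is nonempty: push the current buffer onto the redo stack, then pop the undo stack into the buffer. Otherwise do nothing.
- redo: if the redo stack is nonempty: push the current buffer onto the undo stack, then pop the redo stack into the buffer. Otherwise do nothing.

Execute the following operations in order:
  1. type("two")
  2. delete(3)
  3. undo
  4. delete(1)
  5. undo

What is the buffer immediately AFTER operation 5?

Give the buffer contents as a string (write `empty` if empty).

Answer: two

Derivation:
After op 1 (type): buf='two' undo_depth=1 redo_depth=0
After op 2 (delete): buf='(empty)' undo_depth=2 redo_depth=0
After op 3 (undo): buf='two' undo_depth=1 redo_depth=1
After op 4 (delete): buf='tw' undo_depth=2 redo_depth=0
After op 5 (undo): buf='two' undo_depth=1 redo_depth=1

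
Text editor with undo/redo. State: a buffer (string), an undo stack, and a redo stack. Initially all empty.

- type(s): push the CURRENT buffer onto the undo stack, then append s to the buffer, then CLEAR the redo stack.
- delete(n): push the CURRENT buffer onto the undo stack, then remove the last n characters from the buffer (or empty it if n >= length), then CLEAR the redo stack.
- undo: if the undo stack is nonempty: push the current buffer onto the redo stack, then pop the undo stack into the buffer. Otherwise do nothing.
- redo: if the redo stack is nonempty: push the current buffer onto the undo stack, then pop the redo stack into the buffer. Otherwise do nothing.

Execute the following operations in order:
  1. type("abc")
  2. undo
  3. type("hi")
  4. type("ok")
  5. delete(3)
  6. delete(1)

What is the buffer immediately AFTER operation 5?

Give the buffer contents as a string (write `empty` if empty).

After op 1 (type): buf='abc' undo_depth=1 redo_depth=0
After op 2 (undo): buf='(empty)' undo_depth=0 redo_depth=1
After op 3 (type): buf='hi' undo_depth=1 redo_depth=0
After op 4 (type): buf='hiok' undo_depth=2 redo_depth=0
After op 5 (delete): buf='h' undo_depth=3 redo_depth=0

Answer: h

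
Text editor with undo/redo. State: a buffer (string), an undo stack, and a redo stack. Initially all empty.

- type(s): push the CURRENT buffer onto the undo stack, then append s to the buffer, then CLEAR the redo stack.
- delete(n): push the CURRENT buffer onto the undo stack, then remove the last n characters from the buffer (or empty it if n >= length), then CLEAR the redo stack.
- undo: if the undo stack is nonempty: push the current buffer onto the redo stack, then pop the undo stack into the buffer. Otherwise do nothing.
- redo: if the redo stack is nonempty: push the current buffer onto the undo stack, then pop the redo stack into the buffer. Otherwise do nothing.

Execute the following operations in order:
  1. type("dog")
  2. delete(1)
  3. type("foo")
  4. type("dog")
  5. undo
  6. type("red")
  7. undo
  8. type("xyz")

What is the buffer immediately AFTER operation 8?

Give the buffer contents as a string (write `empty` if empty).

After op 1 (type): buf='dog' undo_depth=1 redo_depth=0
After op 2 (delete): buf='do' undo_depth=2 redo_depth=0
After op 3 (type): buf='dofoo' undo_depth=3 redo_depth=0
After op 4 (type): buf='dofoodog' undo_depth=4 redo_depth=0
After op 5 (undo): buf='dofoo' undo_depth=3 redo_depth=1
After op 6 (type): buf='dofoored' undo_depth=4 redo_depth=0
After op 7 (undo): buf='dofoo' undo_depth=3 redo_depth=1
After op 8 (type): buf='dofooxyz' undo_depth=4 redo_depth=0

Answer: dofooxyz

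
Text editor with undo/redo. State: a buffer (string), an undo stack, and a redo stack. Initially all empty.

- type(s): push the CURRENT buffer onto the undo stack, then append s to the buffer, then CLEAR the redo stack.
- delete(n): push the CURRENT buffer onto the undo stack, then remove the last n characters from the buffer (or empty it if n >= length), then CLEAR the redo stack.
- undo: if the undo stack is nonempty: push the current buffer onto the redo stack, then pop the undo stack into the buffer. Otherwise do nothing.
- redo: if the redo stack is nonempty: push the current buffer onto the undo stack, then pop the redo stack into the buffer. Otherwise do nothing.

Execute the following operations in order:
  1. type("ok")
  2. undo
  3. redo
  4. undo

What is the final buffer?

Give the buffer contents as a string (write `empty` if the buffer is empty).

After op 1 (type): buf='ok' undo_depth=1 redo_depth=0
After op 2 (undo): buf='(empty)' undo_depth=0 redo_depth=1
After op 3 (redo): buf='ok' undo_depth=1 redo_depth=0
After op 4 (undo): buf='(empty)' undo_depth=0 redo_depth=1

Answer: empty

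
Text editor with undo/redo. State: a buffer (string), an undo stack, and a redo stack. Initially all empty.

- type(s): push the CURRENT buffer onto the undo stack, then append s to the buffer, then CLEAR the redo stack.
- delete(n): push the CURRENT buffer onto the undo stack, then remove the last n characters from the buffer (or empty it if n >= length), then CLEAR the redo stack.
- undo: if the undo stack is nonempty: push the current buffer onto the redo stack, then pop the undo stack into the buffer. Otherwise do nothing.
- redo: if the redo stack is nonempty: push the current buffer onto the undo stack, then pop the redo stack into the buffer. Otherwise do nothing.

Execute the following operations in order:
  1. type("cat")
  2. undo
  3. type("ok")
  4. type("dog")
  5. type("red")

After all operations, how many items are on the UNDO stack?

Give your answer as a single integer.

After op 1 (type): buf='cat' undo_depth=1 redo_depth=0
After op 2 (undo): buf='(empty)' undo_depth=0 redo_depth=1
After op 3 (type): buf='ok' undo_depth=1 redo_depth=0
After op 4 (type): buf='okdog' undo_depth=2 redo_depth=0
After op 5 (type): buf='okdogred' undo_depth=3 redo_depth=0

Answer: 3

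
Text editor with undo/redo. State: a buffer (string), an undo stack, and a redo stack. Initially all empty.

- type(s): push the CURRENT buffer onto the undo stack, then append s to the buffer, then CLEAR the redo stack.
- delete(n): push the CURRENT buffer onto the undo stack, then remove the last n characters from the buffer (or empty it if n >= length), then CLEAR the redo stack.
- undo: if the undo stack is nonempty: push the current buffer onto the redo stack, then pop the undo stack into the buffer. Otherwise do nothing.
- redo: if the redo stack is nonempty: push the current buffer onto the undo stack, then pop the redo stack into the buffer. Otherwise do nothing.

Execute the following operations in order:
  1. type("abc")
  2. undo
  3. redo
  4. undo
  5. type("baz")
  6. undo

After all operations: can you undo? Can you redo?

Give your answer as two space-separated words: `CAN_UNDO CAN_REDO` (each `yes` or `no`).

After op 1 (type): buf='abc' undo_depth=1 redo_depth=0
After op 2 (undo): buf='(empty)' undo_depth=0 redo_depth=1
After op 3 (redo): buf='abc' undo_depth=1 redo_depth=0
After op 4 (undo): buf='(empty)' undo_depth=0 redo_depth=1
After op 5 (type): buf='baz' undo_depth=1 redo_depth=0
After op 6 (undo): buf='(empty)' undo_depth=0 redo_depth=1

Answer: no yes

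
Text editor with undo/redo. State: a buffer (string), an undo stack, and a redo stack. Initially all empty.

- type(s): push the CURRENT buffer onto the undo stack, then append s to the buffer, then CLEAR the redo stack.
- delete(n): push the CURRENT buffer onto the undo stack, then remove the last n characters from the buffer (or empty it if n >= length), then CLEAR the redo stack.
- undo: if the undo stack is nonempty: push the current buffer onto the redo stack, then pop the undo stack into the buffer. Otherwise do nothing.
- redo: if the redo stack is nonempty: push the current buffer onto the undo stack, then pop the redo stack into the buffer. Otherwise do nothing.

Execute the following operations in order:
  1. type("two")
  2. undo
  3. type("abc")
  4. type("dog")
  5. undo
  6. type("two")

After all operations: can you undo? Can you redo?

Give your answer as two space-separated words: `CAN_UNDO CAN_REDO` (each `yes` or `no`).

Answer: yes no

Derivation:
After op 1 (type): buf='two' undo_depth=1 redo_depth=0
After op 2 (undo): buf='(empty)' undo_depth=0 redo_depth=1
After op 3 (type): buf='abc' undo_depth=1 redo_depth=0
After op 4 (type): buf='abcdog' undo_depth=2 redo_depth=0
After op 5 (undo): buf='abc' undo_depth=1 redo_depth=1
After op 6 (type): buf='abctwo' undo_depth=2 redo_depth=0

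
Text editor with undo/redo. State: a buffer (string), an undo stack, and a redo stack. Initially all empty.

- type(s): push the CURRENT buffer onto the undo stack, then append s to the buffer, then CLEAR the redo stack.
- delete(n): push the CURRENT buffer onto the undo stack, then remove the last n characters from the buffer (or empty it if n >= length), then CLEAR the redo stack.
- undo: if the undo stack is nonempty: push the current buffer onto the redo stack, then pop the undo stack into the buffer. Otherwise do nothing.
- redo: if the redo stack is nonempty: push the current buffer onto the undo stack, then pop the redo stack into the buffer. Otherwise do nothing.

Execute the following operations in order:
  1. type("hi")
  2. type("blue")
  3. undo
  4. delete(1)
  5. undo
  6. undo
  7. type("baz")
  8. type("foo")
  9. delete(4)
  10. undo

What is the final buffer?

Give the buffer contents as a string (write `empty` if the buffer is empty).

After op 1 (type): buf='hi' undo_depth=1 redo_depth=0
After op 2 (type): buf='hiblue' undo_depth=2 redo_depth=0
After op 3 (undo): buf='hi' undo_depth=1 redo_depth=1
After op 4 (delete): buf='h' undo_depth=2 redo_depth=0
After op 5 (undo): buf='hi' undo_depth=1 redo_depth=1
After op 6 (undo): buf='(empty)' undo_depth=0 redo_depth=2
After op 7 (type): buf='baz' undo_depth=1 redo_depth=0
After op 8 (type): buf='bazfoo' undo_depth=2 redo_depth=0
After op 9 (delete): buf='ba' undo_depth=3 redo_depth=0
After op 10 (undo): buf='bazfoo' undo_depth=2 redo_depth=1

Answer: bazfoo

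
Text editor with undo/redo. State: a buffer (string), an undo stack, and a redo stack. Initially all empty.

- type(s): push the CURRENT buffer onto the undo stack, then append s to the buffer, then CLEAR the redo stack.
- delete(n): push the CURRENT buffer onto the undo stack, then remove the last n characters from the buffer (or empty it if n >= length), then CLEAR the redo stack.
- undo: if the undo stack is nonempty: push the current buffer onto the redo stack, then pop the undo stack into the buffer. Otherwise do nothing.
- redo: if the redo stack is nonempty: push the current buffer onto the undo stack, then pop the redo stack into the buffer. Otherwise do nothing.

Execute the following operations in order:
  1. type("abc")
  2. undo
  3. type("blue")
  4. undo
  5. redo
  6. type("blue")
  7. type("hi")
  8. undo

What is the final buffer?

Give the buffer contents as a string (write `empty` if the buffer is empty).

After op 1 (type): buf='abc' undo_depth=1 redo_depth=0
After op 2 (undo): buf='(empty)' undo_depth=0 redo_depth=1
After op 3 (type): buf='blue' undo_depth=1 redo_depth=0
After op 4 (undo): buf='(empty)' undo_depth=0 redo_depth=1
After op 5 (redo): buf='blue' undo_depth=1 redo_depth=0
After op 6 (type): buf='blueblue' undo_depth=2 redo_depth=0
After op 7 (type): buf='bluebluehi' undo_depth=3 redo_depth=0
After op 8 (undo): buf='blueblue' undo_depth=2 redo_depth=1

Answer: blueblue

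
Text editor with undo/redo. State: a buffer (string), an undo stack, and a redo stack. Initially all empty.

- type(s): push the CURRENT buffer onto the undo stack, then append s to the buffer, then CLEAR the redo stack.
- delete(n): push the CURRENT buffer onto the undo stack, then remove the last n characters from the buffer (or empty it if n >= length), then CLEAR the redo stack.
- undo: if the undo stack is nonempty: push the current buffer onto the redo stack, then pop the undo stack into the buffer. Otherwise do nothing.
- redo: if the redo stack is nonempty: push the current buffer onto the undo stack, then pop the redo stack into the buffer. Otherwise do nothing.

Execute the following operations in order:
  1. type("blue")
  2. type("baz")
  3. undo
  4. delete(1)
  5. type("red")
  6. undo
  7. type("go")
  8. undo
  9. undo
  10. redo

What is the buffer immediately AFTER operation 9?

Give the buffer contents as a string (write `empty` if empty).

Answer: blue

Derivation:
After op 1 (type): buf='blue' undo_depth=1 redo_depth=0
After op 2 (type): buf='bluebaz' undo_depth=2 redo_depth=0
After op 3 (undo): buf='blue' undo_depth=1 redo_depth=1
After op 4 (delete): buf='blu' undo_depth=2 redo_depth=0
After op 5 (type): buf='blured' undo_depth=3 redo_depth=0
After op 6 (undo): buf='blu' undo_depth=2 redo_depth=1
After op 7 (type): buf='blugo' undo_depth=3 redo_depth=0
After op 8 (undo): buf='blu' undo_depth=2 redo_depth=1
After op 9 (undo): buf='blue' undo_depth=1 redo_depth=2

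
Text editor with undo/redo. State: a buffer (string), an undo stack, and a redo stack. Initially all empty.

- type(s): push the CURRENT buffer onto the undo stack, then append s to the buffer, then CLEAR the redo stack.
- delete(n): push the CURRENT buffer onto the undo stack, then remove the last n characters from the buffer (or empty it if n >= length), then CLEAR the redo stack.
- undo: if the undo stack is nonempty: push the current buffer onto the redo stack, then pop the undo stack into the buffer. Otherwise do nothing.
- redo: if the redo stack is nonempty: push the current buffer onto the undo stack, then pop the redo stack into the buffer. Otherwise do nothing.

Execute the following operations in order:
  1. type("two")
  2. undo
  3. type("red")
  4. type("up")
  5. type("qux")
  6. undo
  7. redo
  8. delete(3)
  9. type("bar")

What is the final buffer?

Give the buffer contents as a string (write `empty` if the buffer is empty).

Answer: redupbar

Derivation:
After op 1 (type): buf='two' undo_depth=1 redo_depth=0
After op 2 (undo): buf='(empty)' undo_depth=0 redo_depth=1
After op 3 (type): buf='red' undo_depth=1 redo_depth=0
After op 4 (type): buf='redup' undo_depth=2 redo_depth=0
After op 5 (type): buf='redupqux' undo_depth=3 redo_depth=0
After op 6 (undo): buf='redup' undo_depth=2 redo_depth=1
After op 7 (redo): buf='redupqux' undo_depth=3 redo_depth=0
After op 8 (delete): buf='redup' undo_depth=4 redo_depth=0
After op 9 (type): buf='redupbar' undo_depth=5 redo_depth=0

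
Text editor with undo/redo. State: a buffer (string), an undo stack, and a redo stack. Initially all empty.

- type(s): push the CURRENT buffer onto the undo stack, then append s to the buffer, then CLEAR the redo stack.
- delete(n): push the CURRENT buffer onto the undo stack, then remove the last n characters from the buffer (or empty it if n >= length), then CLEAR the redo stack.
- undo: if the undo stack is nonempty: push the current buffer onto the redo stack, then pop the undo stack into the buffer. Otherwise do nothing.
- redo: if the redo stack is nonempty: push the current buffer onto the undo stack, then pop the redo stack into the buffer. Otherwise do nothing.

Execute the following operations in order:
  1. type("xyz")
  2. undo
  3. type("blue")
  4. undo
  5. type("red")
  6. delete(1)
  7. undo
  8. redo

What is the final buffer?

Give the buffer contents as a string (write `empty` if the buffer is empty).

Answer: re

Derivation:
After op 1 (type): buf='xyz' undo_depth=1 redo_depth=0
After op 2 (undo): buf='(empty)' undo_depth=0 redo_depth=1
After op 3 (type): buf='blue' undo_depth=1 redo_depth=0
After op 4 (undo): buf='(empty)' undo_depth=0 redo_depth=1
After op 5 (type): buf='red' undo_depth=1 redo_depth=0
After op 6 (delete): buf='re' undo_depth=2 redo_depth=0
After op 7 (undo): buf='red' undo_depth=1 redo_depth=1
After op 8 (redo): buf='re' undo_depth=2 redo_depth=0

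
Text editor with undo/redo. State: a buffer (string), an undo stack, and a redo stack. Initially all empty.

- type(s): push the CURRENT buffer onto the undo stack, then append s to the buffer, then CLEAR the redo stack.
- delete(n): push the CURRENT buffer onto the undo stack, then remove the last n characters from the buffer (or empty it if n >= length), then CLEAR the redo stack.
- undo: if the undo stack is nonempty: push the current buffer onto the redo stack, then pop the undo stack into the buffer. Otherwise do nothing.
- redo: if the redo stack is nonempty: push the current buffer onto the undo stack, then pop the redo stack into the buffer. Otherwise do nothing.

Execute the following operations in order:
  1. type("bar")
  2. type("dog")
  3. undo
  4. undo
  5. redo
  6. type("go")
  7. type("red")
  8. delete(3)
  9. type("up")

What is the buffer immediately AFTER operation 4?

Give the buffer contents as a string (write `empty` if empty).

Answer: empty

Derivation:
After op 1 (type): buf='bar' undo_depth=1 redo_depth=0
After op 2 (type): buf='bardog' undo_depth=2 redo_depth=0
After op 3 (undo): buf='bar' undo_depth=1 redo_depth=1
After op 4 (undo): buf='(empty)' undo_depth=0 redo_depth=2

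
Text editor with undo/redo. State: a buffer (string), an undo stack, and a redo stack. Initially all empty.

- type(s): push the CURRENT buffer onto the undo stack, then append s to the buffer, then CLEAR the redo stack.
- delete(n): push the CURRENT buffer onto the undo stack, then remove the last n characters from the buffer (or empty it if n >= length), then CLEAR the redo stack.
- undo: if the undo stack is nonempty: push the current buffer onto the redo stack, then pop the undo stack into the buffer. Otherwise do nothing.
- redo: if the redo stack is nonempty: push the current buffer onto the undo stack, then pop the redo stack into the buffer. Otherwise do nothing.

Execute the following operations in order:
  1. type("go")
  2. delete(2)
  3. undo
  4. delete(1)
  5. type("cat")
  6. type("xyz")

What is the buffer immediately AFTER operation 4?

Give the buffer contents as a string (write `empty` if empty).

After op 1 (type): buf='go' undo_depth=1 redo_depth=0
After op 2 (delete): buf='(empty)' undo_depth=2 redo_depth=0
After op 3 (undo): buf='go' undo_depth=1 redo_depth=1
After op 4 (delete): buf='g' undo_depth=2 redo_depth=0

Answer: g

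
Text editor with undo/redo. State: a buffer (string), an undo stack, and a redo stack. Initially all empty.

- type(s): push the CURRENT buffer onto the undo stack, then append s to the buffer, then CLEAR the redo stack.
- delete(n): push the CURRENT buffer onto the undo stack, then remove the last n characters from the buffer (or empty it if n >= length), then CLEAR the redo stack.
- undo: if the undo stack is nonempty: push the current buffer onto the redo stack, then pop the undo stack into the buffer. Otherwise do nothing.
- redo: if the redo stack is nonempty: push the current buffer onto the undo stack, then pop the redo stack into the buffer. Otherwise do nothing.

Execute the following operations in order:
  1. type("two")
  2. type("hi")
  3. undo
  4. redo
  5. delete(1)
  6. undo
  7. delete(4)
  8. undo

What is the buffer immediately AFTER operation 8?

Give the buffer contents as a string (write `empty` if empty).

After op 1 (type): buf='two' undo_depth=1 redo_depth=0
After op 2 (type): buf='twohi' undo_depth=2 redo_depth=0
After op 3 (undo): buf='two' undo_depth=1 redo_depth=1
After op 4 (redo): buf='twohi' undo_depth=2 redo_depth=0
After op 5 (delete): buf='twoh' undo_depth=3 redo_depth=0
After op 6 (undo): buf='twohi' undo_depth=2 redo_depth=1
After op 7 (delete): buf='t' undo_depth=3 redo_depth=0
After op 8 (undo): buf='twohi' undo_depth=2 redo_depth=1

Answer: twohi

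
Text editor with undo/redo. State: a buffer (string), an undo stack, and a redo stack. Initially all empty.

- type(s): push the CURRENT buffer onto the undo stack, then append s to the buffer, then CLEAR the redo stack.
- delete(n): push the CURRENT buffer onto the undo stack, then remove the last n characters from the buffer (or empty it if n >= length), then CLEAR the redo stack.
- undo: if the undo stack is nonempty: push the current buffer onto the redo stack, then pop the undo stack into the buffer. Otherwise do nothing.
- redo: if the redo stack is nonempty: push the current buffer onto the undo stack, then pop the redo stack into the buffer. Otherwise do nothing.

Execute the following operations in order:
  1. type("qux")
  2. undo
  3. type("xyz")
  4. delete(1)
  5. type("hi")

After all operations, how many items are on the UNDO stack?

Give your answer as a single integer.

Answer: 3

Derivation:
After op 1 (type): buf='qux' undo_depth=1 redo_depth=0
After op 2 (undo): buf='(empty)' undo_depth=0 redo_depth=1
After op 3 (type): buf='xyz' undo_depth=1 redo_depth=0
After op 4 (delete): buf='xy' undo_depth=2 redo_depth=0
After op 5 (type): buf='xyhi' undo_depth=3 redo_depth=0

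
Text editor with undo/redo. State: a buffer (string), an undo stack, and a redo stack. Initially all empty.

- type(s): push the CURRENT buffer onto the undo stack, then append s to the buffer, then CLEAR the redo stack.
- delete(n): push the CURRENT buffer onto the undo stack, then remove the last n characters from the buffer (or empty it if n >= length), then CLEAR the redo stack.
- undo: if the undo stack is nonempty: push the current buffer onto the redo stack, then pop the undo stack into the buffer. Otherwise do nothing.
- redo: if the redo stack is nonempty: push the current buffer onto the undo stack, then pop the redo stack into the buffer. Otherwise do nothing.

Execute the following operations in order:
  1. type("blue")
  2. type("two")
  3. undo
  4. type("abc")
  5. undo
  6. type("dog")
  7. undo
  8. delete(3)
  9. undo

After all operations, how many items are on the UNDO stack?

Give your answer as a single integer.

Answer: 1

Derivation:
After op 1 (type): buf='blue' undo_depth=1 redo_depth=0
After op 2 (type): buf='bluetwo' undo_depth=2 redo_depth=0
After op 3 (undo): buf='blue' undo_depth=1 redo_depth=1
After op 4 (type): buf='blueabc' undo_depth=2 redo_depth=0
After op 5 (undo): buf='blue' undo_depth=1 redo_depth=1
After op 6 (type): buf='bluedog' undo_depth=2 redo_depth=0
After op 7 (undo): buf='blue' undo_depth=1 redo_depth=1
After op 8 (delete): buf='b' undo_depth=2 redo_depth=0
After op 9 (undo): buf='blue' undo_depth=1 redo_depth=1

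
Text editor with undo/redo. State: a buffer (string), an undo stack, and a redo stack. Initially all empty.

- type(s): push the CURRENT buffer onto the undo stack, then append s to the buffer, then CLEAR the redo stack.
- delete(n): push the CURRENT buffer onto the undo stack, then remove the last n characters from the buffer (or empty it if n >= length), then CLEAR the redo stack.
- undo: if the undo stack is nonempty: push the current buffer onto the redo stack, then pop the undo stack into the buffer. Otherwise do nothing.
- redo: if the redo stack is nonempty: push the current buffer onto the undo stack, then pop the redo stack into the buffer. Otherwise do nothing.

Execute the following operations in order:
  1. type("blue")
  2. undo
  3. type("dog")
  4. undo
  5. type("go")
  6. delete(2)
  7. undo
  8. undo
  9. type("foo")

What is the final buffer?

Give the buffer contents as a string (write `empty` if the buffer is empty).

Answer: foo

Derivation:
After op 1 (type): buf='blue' undo_depth=1 redo_depth=0
After op 2 (undo): buf='(empty)' undo_depth=0 redo_depth=1
After op 3 (type): buf='dog' undo_depth=1 redo_depth=0
After op 4 (undo): buf='(empty)' undo_depth=0 redo_depth=1
After op 5 (type): buf='go' undo_depth=1 redo_depth=0
After op 6 (delete): buf='(empty)' undo_depth=2 redo_depth=0
After op 7 (undo): buf='go' undo_depth=1 redo_depth=1
After op 8 (undo): buf='(empty)' undo_depth=0 redo_depth=2
After op 9 (type): buf='foo' undo_depth=1 redo_depth=0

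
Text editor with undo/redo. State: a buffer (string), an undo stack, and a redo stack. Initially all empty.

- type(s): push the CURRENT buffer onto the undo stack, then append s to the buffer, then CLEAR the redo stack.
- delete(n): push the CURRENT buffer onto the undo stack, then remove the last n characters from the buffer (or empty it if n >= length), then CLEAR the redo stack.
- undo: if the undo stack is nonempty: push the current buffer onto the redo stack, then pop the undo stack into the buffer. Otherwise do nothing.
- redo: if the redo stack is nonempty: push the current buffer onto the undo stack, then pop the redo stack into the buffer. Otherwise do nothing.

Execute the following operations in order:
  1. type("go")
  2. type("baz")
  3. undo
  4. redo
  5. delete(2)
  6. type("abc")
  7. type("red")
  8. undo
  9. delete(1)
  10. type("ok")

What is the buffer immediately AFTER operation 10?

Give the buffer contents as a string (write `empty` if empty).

Answer: gobabok

Derivation:
After op 1 (type): buf='go' undo_depth=1 redo_depth=0
After op 2 (type): buf='gobaz' undo_depth=2 redo_depth=0
After op 3 (undo): buf='go' undo_depth=1 redo_depth=1
After op 4 (redo): buf='gobaz' undo_depth=2 redo_depth=0
After op 5 (delete): buf='gob' undo_depth=3 redo_depth=0
After op 6 (type): buf='gobabc' undo_depth=4 redo_depth=0
After op 7 (type): buf='gobabcred' undo_depth=5 redo_depth=0
After op 8 (undo): buf='gobabc' undo_depth=4 redo_depth=1
After op 9 (delete): buf='gobab' undo_depth=5 redo_depth=0
After op 10 (type): buf='gobabok' undo_depth=6 redo_depth=0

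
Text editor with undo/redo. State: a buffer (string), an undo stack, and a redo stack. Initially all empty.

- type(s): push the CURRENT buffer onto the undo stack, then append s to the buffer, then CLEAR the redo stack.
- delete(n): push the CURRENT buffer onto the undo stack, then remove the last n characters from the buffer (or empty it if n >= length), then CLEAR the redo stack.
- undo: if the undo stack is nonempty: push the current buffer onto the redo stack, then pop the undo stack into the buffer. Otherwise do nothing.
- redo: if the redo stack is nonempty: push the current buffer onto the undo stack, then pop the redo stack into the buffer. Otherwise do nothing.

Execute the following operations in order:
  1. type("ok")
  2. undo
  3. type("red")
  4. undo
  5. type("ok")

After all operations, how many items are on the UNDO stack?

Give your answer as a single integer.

Answer: 1

Derivation:
After op 1 (type): buf='ok' undo_depth=1 redo_depth=0
After op 2 (undo): buf='(empty)' undo_depth=0 redo_depth=1
After op 3 (type): buf='red' undo_depth=1 redo_depth=0
After op 4 (undo): buf='(empty)' undo_depth=0 redo_depth=1
After op 5 (type): buf='ok' undo_depth=1 redo_depth=0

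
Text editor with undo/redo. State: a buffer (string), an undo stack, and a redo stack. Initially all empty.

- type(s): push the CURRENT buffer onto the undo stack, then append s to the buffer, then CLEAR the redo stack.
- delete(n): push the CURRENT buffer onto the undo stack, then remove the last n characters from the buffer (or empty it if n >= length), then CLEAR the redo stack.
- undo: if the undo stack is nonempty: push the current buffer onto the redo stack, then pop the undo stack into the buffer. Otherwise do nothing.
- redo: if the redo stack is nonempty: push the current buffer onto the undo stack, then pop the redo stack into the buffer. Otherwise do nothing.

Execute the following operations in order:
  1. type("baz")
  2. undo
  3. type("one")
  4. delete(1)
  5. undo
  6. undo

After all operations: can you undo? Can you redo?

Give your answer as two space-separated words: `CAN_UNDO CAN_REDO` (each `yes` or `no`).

Answer: no yes

Derivation:
After op 1 (type): buf='baz' undo_depth=1 redo_depth=0
After op 2 (undo): buf='(empty)' undo_depth=0 redo_depth=1
After op 3 (type): buf='one' undo_depth=1 redo_depth=0
After op 4 (delete): buf='on' undo_depth=2 redo_depth=0
After op 5 (undo): buf='one' undo_depth=1 redo_depth=1
After op 6 (undo): buf='(empty)' undo_depth=0 redo_depth=2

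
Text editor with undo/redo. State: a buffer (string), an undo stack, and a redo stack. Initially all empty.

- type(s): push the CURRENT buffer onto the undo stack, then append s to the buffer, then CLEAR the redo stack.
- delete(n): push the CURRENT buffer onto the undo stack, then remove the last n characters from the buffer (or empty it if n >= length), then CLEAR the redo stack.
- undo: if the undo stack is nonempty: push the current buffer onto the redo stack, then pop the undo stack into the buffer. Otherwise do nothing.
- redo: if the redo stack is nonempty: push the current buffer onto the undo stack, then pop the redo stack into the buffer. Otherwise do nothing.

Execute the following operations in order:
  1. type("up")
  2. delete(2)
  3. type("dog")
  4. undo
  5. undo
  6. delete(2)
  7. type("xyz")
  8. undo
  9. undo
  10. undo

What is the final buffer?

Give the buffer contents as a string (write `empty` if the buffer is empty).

After op 1 (type): buf='up' undo_depth=1 redo_depth=0
After op 2 (delete): buf='(empty)' undo_depth=2 redo_depth=0
After op 3 (type): buf='dog' undo_depth=3 redo_depth=0
After op 4 (undo): buf='(empty)' undo_depth=2 redo_depth=1
After op 5 (undo): buf='up' undo_depth=1 redo_depth=2
After op 6 (delete): buf='(empty)' undo_depth=2 redo_depth=0
After op 7 (type): buf='xyz' undo_depth=3 redo_depth=0
After op 8 (undo): buf='(empty)' undo_depth=2 redo_depth=1
After op 9 (undo): buf='up' undo_depth=1 redo_depth=2
After op 10 (undo): buf='(empty)' undo_depth=0 redo_depth=3

Answer: empty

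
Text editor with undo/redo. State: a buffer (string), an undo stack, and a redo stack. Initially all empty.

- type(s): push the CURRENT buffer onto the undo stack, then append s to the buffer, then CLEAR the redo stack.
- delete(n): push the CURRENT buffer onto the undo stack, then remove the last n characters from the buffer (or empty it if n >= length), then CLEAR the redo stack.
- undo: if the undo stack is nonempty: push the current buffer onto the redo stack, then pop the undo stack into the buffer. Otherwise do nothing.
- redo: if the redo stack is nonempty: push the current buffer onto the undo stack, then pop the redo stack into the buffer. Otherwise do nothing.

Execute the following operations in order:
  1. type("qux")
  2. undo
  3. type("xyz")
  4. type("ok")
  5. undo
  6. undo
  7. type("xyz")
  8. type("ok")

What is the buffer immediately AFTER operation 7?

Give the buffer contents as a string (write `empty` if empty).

Answer: xyz

Derivation:
After op 1 (type): buf='qux' undo_depth=1 redo_depth=0
After op 2 (undo): buf='(empty)' undo_depth=0 redo_depth=1
After op 3 (type): buf='xyz' undo_depth=1 redo_depth=0
After op 4 (type): buf='xyzok' undo_depth=2 redo_depth=0
After op 5 (undo): buf='xyz' undo_depth=1 redo_depth=1
After op 6 (undo): buf='(empty)' undo_depth=0 redo_depth=2
After op 7 (type): buf='xyz' undo_depth=1 redo_depth=0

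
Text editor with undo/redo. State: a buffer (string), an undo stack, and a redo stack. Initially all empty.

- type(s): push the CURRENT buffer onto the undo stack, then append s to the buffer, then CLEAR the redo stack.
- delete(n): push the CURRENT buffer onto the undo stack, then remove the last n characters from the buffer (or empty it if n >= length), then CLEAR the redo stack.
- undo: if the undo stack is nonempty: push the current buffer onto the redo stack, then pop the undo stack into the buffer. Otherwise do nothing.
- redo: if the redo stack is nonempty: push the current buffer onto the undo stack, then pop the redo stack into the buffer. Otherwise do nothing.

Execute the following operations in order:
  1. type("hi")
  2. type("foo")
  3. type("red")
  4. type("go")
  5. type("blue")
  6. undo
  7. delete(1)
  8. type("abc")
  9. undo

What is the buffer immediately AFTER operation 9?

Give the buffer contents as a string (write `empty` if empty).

Answer: hifooredg

Derivation:
After op 1 (type): buf='hi' undo_depth=1 redo_depth=0
After op 2 (type): buf='hifoo' undo_depth=2 redo_depth=0
After op 3 (type): buf='hifoored' undo_depth=3 redo_depth=0
After op 4 (type): buf='hifooredgo' undo_depth=4 redo_depth=0
After op 5 (type): buf='hifooredgoblue' undo_depth=5 redo_depth=0
After op 6 (undo): buf='hifooredgo' undo_depth=4 redo_depth=1
After op 7 (delete): buf='hifooredg' undo_depth=5 redo_depth=0
After op 8 (type): buf='hifooredgabc' undo_depth=6 redo_depth=0
After op 9 (undo): buf='hifooredg' undo_depth=5 redo_depth=1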